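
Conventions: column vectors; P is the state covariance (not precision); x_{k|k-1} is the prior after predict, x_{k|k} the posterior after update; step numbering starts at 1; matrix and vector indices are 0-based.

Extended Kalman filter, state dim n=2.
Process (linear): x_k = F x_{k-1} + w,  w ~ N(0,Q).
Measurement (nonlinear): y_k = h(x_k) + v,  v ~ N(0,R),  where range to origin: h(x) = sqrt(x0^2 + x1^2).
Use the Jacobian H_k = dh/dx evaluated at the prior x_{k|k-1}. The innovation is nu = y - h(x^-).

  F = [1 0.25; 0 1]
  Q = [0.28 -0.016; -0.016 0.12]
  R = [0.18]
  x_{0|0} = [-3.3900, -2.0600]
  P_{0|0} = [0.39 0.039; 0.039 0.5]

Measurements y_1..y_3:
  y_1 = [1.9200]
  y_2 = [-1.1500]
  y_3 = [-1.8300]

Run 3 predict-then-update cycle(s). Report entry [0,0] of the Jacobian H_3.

step 1: x^-=[-3.9050, -2.0600]  P^-=[0.7208 0.1480; 0.1480 0.6200]  H_jac=[-0.8845 -0.4666]  S=[1.0010]  K=[-0.7059; -0.4198]  nu=[-2.4950]  x^+=[-2.1439, -1.0126]  P^+=[0.2220 -0.1486; -0.1486 0.4436]
step 2: x^-=[-2.3970, -1.0126]  P^-=[0.4555 -0.0537; -0.0537 0.5636]  H_jac=[-0.9212 -0.3892]  S=[0.6134]  K=[-0.6500; -0.2770]  nu=[-3.7521]  x^+=[0.0418, 0.0266]  P^+=[0.1963 -0.1641; -0.1641 0.5166]
step 3: x^-=[0.0485, 0.0266]  P^-=[0.4266 -0.0510; -0.0510 0.6366]  H_jac=[0.8767 0.4810]  S=[0.6122]  K=[0.5709; 0.4272]  nu=[-1.8853]  x^+=[-1.0278, -0.7787]  P^+=[0.2271 -0.2002; -0.2002 0.5249]

H_jac[0,0] = 0.8767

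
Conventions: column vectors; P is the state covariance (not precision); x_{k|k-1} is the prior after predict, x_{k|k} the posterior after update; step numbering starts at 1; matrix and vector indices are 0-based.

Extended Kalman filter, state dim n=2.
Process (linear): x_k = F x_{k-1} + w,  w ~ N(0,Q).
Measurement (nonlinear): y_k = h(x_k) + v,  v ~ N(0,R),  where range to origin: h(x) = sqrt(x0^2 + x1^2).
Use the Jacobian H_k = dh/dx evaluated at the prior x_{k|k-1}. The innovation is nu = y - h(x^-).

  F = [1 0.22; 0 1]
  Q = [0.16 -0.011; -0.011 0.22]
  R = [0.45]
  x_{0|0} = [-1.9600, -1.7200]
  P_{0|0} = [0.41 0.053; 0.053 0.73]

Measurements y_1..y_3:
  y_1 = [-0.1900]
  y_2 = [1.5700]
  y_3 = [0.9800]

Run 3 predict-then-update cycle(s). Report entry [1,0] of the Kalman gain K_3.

step 1: x^-=[-2.3384, -1.7200]  P^-=[0.6287 0.2026; 0.2026 0.9500]  H_jac=[-0.8056 -0.5925]  S=[1.3849]  K=[-0.4524; -0.5243]  nu=[-3.0928]  x^+=[-0.9393, -0.0984]  P^+=[0.3453 -0.1259; -0.1259 0.5693]
step 2: x^-=[-0.9610, -0.0984]  P^-=[0.4774 -0.0116; -0.0116 0.7893]  H_jac=[-0.9948 -0.1019]  S=[0.9283]  K=[-0.5104; -0.0742]  nu=[0.6040]  x^+=[-1.2692, -0.1432]  P^+=[0.2356 -0.0467; -0.0467 0.7842]
step 3: x^-=[-1.3007, -0.1432]  P^-=[0.4130 0.1148; 0.1148 1.0042]  H_jac=[-0.9940 -0.1094]  S=[0.8951]  K=[-0.4727; -0.2502]  nu=[-0.3286]  x^+=[-1.1454, -0.0610]  P^+=[0.2130 0.0089; 0.0089 0.9482]

K[1,0] = -0.2502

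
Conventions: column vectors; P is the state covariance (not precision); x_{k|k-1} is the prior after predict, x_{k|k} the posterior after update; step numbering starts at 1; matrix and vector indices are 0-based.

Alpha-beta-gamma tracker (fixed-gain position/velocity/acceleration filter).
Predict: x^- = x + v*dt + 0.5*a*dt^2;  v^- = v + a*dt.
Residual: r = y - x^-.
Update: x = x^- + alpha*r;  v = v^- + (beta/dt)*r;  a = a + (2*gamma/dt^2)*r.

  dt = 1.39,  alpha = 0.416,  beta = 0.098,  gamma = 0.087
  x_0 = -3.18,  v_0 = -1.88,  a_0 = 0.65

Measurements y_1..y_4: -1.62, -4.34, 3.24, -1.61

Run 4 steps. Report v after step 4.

step 1: x_pred=-5.1653  r=3.5453  x^+=-3.6904  v^+=-0.7265  a^+=0.9693
step 2: x_pred=-3.7640  r=-0.5760  x^+=-4.0036  v^+=0.5801  a^+=0.9174
step 3: x_pred=-2.3109  r=5.5509  x^+=-0.0018  v^+=2.2467  a^+=1.4173
step 4: x_pred=4.4903  r=-6.1003  x^+=1.9526  v^+=3.7866  a^+=0.8679

v_post = 3.7866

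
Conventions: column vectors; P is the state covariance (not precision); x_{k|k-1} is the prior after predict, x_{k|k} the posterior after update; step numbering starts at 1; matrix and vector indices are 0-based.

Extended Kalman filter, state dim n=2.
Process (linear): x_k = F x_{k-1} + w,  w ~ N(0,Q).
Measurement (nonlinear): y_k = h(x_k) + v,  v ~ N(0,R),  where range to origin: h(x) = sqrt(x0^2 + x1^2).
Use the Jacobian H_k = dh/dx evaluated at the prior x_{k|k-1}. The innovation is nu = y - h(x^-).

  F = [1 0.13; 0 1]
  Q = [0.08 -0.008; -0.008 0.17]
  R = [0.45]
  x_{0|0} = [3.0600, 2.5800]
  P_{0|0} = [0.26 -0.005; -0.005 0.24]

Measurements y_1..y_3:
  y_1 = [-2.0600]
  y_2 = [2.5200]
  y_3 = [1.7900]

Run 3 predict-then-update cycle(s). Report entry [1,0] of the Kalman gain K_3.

K[1,0] = 0.2929

step 1: x^-=[3.3954, 2.5800]  P^-=[0.3428 0.0182; 0.0182 0.4100]  H_jac=[0.7962 0.6050]  S=[0.8349]  K=[0.3401; 0.3145]  nu=[-6.3244]  x^+=[1.2447, 0.5912]  P^+=[0.2462 -0.0711; -0.0711 0.3274]
step 2: x^-=[1.3216, 0.5912]  P^-=[0.3133 -0.0365; -0.0365 0.4974]  H_jac=[0.9128 0.4084]  S=[0.7667]  K=[0.3535; 0.2215]  nu=[1.0722]  x^+=[1.7006, 0.8287]  P^+=[0.2174 -0.0965; -0.0965 0.4598]
step 3: x^-=[1.8083, 0.8287]  P^-=[0.2801 -0.0448; -0.0448 0.6298]  H_jac=[0.9091 0.4166]  S=[0.7569]  K=[0.3118; 0.2929]  nu=[-0.1991]  x^+=[1.7462, 0.7704]  P^+=[0.2065 -0.1139; -0.1139 0.5649]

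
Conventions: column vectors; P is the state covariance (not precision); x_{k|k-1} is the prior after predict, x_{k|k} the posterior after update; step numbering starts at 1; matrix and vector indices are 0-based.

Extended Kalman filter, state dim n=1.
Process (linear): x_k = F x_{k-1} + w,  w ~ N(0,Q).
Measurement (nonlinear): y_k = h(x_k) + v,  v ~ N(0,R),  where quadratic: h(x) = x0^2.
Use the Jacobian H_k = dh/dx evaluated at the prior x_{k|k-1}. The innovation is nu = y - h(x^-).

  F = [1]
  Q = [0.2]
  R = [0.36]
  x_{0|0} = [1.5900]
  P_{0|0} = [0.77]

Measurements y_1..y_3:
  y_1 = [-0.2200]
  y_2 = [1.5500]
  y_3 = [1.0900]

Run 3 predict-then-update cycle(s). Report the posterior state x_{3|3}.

step 1: x^-=[1.5900]  P^-=[0.9700]  H_jac=[3.1800]  S=[10.1690]  K=[0.3033]  nu=[-2.7481]  x^+=[0.7564]  P^+=[0.0343]
step 2: x^-=[0.7564]  P^-=[0.2343]  H_jac=[1.5128]  S=[0.8963]  K=[0.3955]  nu=[0.9778]  x^+=[1.1432]  P^+=[0.0941]
step 3: x^-=[1.1432]  P^-=[0.2941]  H_jac=[2.2863]  S=[1.8975]  K=[0.3544]  nu=[-0.2168]  x^+=[1.0663]  P^+=[0.0558]

x_post = [1.0663]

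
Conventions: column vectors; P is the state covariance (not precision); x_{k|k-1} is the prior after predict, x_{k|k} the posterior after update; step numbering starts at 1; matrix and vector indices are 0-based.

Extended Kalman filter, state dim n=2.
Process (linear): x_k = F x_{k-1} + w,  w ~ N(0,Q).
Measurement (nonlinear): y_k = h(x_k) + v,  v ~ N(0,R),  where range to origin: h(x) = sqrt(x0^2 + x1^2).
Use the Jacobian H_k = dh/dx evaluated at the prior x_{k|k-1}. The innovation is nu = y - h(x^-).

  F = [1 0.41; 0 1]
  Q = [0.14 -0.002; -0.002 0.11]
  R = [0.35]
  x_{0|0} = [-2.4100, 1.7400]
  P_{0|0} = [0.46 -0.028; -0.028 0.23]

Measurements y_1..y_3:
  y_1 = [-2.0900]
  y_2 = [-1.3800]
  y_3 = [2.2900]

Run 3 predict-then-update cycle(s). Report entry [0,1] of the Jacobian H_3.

step 1: x^-=[-1.6966, 1.7400]  P^-=[0.6157 0.0643; 0.0643 0.3400]  H_jac=[-0.6981 0.7160]  S=[0.7601]  K=[-0.5049; 0.2612]  nu=[-4.5202]  x^+=[0.5858, 0.5593]  P^+=[0.4219 0.1646; 0.1646 0.2881]
step 2: x^-=[0.8151, 0.5593]  P^-=[0.7453 0.2807; 0.2807 0.3981]  H_jac=[0.8246 0.5657]  S=[1.2461]  K=[0.6206; 0.3665]  nu=[-2.3685]  x^+=[-0.6549, -0.3088]  P^+=[0.2653 -0.0028; -0.0028 0.2308]
step 3: x^-=[-0.7815, -0.3088]  P^-=[0.4419 0.0899; 0.0899 0.3408]  H_jac=[-0.9300 -0.3675]  S=[0.8396]  K=[-0.5288; -0.2487]  nu=[1.4497]  x^+=[-1.5480, -0.6694]  P^+=[0.2071 -0.0205; -0.0205 0.2888]

H_jac[0,1] = -0.3675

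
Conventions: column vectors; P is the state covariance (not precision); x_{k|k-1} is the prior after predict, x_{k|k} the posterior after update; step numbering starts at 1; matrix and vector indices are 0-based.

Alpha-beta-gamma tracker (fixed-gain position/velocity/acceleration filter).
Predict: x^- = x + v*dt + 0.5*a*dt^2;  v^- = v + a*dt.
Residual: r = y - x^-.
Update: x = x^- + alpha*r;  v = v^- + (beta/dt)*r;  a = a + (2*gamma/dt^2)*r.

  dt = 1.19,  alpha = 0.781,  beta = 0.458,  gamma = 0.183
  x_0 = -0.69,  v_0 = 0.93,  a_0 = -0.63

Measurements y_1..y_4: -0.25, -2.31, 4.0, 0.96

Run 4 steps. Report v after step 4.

step 1: x_pred=-0.0294  r=-0.2206  x^+=-0.2017  v^+=0.0954  a^+=-0.6870
step 2: x_pred=-0.5746  r=-1.7354  x^+=-1.9300  v^+=-1.3901  a^+=-1.1355
step 3: x_pred=-4.3882  r=8.3882  x^+=2.1630  v^+=0.4870  a^+=1.0324
step 4: x_pred=3.4736  r=-2.5136  x^+=1.5105  v^+=0.7482  a^+=0.3828

v_post = 0.7482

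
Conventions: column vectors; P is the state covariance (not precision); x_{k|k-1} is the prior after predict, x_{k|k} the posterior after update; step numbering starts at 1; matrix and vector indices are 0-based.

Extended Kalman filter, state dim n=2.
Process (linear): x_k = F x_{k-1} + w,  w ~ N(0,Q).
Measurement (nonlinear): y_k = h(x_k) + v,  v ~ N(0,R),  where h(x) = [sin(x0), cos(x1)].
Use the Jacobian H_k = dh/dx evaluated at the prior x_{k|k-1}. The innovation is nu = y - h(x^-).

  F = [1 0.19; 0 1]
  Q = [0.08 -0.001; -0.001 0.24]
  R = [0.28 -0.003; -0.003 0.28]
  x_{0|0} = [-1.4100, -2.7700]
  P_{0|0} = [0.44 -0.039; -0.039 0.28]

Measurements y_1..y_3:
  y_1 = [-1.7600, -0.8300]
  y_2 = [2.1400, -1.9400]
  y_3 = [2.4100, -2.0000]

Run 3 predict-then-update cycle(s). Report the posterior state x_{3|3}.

step 1: x^-=[-1.9363, -2.7700]  P^-=[0.5153 0.0132; 0.0132 0.5200]  H_jac=[-0.3574 0.0000; 0.0000 0.3631]  S=[0.3458 -0.0047; -0.0047 0.3486]  K=[-0.5325 0.0066; -0.0063 0.5416]  nu=[-0.8261, 0.1018]  x^+=[-1.4958, -2.7097]  P^+=[0.4172 0.0095; 0.0095 0.4177]
step 2: x^-=[-2.0106, -2.7097]  P^-=[0.5159 0.0878; 0.0878 0.6577]  H_jac=[-0.4258 0.0000; 0.0000 0.4186]  S=[0.3735 -0.0187; -0.0187 0.3952]  K=[-0.5848 0.0654; -0.0655 0.6935]  nu=[3.0448, -1.0318]  x^+=[-3.8587, -3.6246]  P^+=[0.3850 0.0479; 0.0479 0.4644]
step 3: x^-=[-4.5473, -3.6246]  P^-=[0.5000 0.1352; 0.1352 0.7044]  H_jac=[-0.1643 0.0000; 0.0000 -0.4645]  S=[0.2935 0.0073; 0.0073 0.4319]  K=[-0.2764 -0.1407; -0.0568 -0.7564]  nu=[1.4236, -1.1144]  x^+=[-4.7841, -2.8626]  P^+=[0.4685 0.0830; 0.0830 0.4556]

x_post = [-4.7841, -2.8626]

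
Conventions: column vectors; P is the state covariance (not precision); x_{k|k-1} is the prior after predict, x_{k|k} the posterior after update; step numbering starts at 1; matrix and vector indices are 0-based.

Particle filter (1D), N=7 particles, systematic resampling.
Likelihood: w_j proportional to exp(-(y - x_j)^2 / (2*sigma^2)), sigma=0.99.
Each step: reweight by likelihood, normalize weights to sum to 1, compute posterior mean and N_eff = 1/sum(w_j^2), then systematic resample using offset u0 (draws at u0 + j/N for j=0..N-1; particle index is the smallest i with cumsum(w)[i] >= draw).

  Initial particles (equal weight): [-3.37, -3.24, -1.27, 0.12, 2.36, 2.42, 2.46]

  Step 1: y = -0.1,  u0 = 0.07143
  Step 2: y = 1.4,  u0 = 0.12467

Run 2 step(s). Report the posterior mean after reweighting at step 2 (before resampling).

step 1: w=[0.0027, 0.0041, 0.3101, 0.6083, 0.0284, 0.0244, 0.0220]  mean=-0.1626  Neff=2.1365  idx=[2, 2, 3, 3, 3, 3, 4]
step 2: w=[0.0109, 0.0109, 0.1798, 0.1798, 0.1798, 0.1798, 0.2591]  mean=0.6701  Neff=5.0855  idx=[2, 3, 4, 4, 5, 6, 6]

post_mean = 0.6701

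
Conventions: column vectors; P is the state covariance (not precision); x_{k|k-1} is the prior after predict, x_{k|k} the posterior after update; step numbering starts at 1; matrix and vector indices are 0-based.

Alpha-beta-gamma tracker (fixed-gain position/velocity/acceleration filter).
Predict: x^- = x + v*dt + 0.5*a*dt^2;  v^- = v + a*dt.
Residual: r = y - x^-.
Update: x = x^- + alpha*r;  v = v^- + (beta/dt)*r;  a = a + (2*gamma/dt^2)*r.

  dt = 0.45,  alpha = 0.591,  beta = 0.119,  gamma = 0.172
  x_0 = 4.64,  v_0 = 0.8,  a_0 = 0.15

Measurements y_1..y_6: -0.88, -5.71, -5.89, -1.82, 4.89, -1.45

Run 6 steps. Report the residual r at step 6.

step 1: x_pred=5.0152  r=-5.8952  x^+=1.5311  v^+=-0.6914  a^+=-9.8645
step 2: x_pred=0.2212  r=-5.9312  x^+=-3.2841  v^+=-6.6990  a^+=-19.9402
step 3: x_pred=-8.3176  r=2.4276  x^+=-6.8829  v^+=-15.0301  a^+=-15.8163
step 4: x_pred=-15.2478  r=13.4278  x^+=-7.3120  v^+=-18.5965  a^+=6.9945
step 5: x_pred=-14.9722  r=19.8622  x^+=-3.2337  v^+=-10.1965  a^+=40.7357
step 6: x_pred=-3.6976  r=2.2476  x^+=-2.3693  v^+=8.7289  a^+=44.5539

resid = 2.2476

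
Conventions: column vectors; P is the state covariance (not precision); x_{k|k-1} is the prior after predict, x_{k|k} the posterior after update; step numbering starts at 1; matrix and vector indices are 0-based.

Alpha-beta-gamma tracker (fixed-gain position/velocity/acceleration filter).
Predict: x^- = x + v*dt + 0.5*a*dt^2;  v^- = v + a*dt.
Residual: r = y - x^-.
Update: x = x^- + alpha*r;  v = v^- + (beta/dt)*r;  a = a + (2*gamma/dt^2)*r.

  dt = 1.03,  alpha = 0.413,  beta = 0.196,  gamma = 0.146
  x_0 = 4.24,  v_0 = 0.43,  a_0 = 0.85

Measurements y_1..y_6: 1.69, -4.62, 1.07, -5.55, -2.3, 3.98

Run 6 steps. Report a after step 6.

a_post = 5.2574

step 1: x_pred=5.1338  r=-3.4438  x^+=3.7115  v^+=0.6502  a^+=-0.0979
step 2: x_pred=4.3293  r=-8.9493  x^+=0.6332  v^+=-1.1536  a^+=-2.5610
step 3: x_pred=-1.9135  r=2.9835  x^+=-0.6813  v^+=-3.2237  a^+=-1.7399
step 4: x_pred=-4.9247  r=-0.6253  x^+=-5.1829  v^+=-5.1348  a^+=-1.9120
step 5: x_pred=-11.4860  r=9.1860  x^+=-7.6922  v^+=-5.3561  a^+=0.6163
step 6: x_pred=-12.8821  r=16.8621  x^+=-5.9180  v^+=-1.5126  a^+=5.2574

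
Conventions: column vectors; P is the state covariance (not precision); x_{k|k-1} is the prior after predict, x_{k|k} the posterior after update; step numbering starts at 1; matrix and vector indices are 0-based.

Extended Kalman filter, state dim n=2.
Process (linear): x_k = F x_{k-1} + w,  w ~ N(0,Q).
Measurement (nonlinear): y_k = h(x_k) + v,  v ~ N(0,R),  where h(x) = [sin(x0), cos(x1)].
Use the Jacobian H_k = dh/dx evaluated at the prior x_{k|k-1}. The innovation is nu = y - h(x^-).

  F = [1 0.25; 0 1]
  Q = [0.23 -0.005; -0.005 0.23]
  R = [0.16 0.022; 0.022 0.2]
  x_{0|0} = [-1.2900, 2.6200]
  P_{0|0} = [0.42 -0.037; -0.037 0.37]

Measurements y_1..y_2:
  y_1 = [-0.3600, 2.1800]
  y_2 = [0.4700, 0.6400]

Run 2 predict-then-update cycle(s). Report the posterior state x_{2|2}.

x_post = [0.2333, 0.2030]

step 1: x^-=[-0.6350, 2.6200]  P^-=[0.6546 0.0505; 0.0505 0.6000]  H_jac=[0.8051 0.0000; 0.0000 -0.4983]  S=[0.5843 0.0017; 0.0017 0.3490]  K=[0.9022 -0.0766; 0.0721 -0.8571]  nu=[0.2332, 3.0470]  x^+=[-0.6581, 0.0253]  P^+=[0.1772 -0.0091; -0.0091 0.3408]
step 2: x^-=[-0.6517, 0.0253]  P^-=[0.4240 0.0711; 0.0711 0.5708]  H_jac=[0.7950 0.0000; 0.0000 -0.0253]  S=[0.4280 0.0206; 0.0206 0.2004]  K=[0.7919 -0.0903; 0.1363 -0.0861]  nu=[1.0766, -0.3597]  x^+=[0.2333, 0.2030]  P^+=[0.1569 0.0250; 0.0250 0.5619]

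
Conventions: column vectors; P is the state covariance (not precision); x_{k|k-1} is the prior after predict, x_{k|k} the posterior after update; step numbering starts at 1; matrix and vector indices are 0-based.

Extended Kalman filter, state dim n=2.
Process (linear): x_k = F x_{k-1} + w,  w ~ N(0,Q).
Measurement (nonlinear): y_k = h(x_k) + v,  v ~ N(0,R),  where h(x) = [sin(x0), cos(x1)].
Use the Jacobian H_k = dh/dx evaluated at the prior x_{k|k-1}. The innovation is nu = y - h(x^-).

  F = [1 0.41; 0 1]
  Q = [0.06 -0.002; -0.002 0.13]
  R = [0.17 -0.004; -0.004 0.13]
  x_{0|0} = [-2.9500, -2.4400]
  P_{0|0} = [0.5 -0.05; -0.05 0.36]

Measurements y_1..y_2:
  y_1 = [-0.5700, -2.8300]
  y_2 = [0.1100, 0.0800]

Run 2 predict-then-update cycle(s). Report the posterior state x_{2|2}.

x_post = [-4.7592, -4.6399]

step 1: x^-=[-3.9504, -2.4400]  P^-=[0.5795 0.0956; 0.0956 0.4900]  H_jac=[-0.6904 0.0000; 0.0000 0.6454]  S=[0.4462 -0.0466; -0.0466 0.3341]  K=[-0.8903 0.0605; -0.0498 0.9396]  nu=[-1.2935, -2.0662]  x^+=[-2.9238, -4.3170]  P^+=[0.2196 0.0177; 0.0177 0.1896]
step 2: x^-=[-4.6938, -4.3170]  P^-=[0.3260 0.0934; 0.0934 0.3196]  H_jac=[-0.0186 0.0000; 0.0000 -0.9228]  S=[0.1701 -0.0024; -0.0024 0.4021]  K=[-0.0387 -0.2146; -0.0205 -0.7334]  nu=[-0.8898, 0.4652]  x^+=[-4.7592, -4.6399]  P^+=[0.3072 0.0301; 0.0301 0.1032]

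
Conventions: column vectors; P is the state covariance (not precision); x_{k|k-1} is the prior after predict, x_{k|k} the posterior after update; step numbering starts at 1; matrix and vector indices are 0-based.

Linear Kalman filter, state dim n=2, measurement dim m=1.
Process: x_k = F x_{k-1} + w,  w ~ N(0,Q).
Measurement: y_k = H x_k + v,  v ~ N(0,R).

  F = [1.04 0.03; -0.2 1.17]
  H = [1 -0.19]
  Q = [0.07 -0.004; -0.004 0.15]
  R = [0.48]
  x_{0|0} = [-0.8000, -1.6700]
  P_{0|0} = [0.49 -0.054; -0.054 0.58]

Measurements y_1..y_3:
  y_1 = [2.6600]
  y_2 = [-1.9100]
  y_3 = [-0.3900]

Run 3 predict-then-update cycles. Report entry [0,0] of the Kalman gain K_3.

K[0,0] = 0.3524

step 1: x^-=[-0.8821, -1.7939]  P^-=[0.5971 -0.1509; -0.1509 0.9888]  S=[1.1702]  K=[0.5348; -0.2895]  nu=[3.2013]  x^+=[0.8299, -2.7208]  P^+=[0.2625 0.0303; 0.0303 0.8907]
step 2: x^-=[0.7815, -3.3493]  P^-=[0.3566 0.0093; 0.0093 1.3657]  S=[0.8823]  K=[0.4021; -0.2835]  nu=[-3.3279]  x^+=[-0.5567, -2.4058]  P^+=[0.2139 0.1099; 0.1099 1.2947]
step 3: x^-=[-0.6511, -2.7034]  P^-=[0.3094 0.1300; 0.1300 1.8795]  S=[0.8078]  K=[0.3524; -0.2811]  nu=[-0.2525]  x^+=[-0.7401, -2.6324]  P^+=[0.2091 0.2100; 0.2100 1.8156]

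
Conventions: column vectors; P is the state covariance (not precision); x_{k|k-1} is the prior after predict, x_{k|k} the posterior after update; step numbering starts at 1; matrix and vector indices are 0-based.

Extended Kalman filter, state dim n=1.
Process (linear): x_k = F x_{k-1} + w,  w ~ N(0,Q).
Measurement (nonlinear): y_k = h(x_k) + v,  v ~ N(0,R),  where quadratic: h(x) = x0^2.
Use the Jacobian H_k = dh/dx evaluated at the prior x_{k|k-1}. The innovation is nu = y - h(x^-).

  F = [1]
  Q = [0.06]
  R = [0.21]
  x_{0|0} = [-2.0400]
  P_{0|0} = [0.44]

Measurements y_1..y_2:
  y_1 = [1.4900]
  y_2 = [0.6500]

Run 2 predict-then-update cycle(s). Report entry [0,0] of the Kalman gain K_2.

step 1: x^-=[-2.0400]  P^-=[0.5000]  H_jac=[-4.0800]  S=[8.5332]  K=[-0.2391]  nu=[-2.6716]  x^+=[-1.4013]  P^+=[0.0123]
step 2: x^-=[-1.4013]  P^-=[0.0723]  H_jac=[-2.8026]  S=[0.7779]  K=[-0.2605]  nu=[-1.3137]  x^+=[-1.0591]  P^+=[0.0195]

K[0,0] = -0.2605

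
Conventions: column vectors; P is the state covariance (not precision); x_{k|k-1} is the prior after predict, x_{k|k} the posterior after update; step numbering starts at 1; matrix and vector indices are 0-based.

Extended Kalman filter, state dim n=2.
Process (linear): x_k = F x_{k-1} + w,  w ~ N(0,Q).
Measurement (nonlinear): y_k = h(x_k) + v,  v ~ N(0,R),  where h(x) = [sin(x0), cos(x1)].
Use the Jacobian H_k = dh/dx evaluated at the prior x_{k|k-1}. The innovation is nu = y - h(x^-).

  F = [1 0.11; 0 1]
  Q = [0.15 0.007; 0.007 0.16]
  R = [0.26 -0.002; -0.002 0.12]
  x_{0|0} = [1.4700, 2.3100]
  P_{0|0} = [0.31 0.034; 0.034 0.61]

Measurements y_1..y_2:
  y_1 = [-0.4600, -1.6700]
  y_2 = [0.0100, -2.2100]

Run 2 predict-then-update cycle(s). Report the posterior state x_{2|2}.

step 1: x^-=[1.7241, 2.3100]  P^-=[0.4749 0.1081; 0.1081 0.7700]  H_jac=[-0.1527 0.0000; 0.0000 -0.7390]  S=[0.2711 0.0102; 0.0102 0.5405]  K=[-0.2621 -0.1428; -0.0213 -1.0524]  nu=[-1.4483, -0.9963]  x^+=[2.2461, 3.3893]  P^+=[0.4444 0.0225; 0.0225 0.1708]
step 2: x^-=[2.6189, 3.3893]  P^-=[0.6015 0.0483; 0.0483 0.3308]  H_jac=[-0.8665 0.0000; 0.0000 0.2452]  S=[0.7116 -0.0123; -0.0123 0.1399]  K=[-0.7320 0.0205; -0.0489 0.5756]  nu=[-0.4892, -1.2405]  x^+=[2.9516, 2.6992]  P^+=[0.2197 0.0160; 0.0160 0.2821]

x_post = [2.9516, 2.6992]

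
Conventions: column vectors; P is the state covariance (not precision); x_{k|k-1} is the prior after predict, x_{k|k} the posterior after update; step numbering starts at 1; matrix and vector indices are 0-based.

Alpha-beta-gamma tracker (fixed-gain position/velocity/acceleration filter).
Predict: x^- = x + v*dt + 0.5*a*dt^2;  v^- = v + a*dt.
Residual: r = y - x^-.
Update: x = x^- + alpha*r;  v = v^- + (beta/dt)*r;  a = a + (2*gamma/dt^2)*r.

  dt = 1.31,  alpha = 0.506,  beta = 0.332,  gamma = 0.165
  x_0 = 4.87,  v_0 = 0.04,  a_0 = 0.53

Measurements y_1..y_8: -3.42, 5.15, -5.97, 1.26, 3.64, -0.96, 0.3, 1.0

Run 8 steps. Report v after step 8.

v_post = 1.9758

step 1: x_pred=5.3772  r=-8.7972  x^+=0.9258  v^+=-1.4952  a^+=-1.1617
step 2: x_pred=-2.0297  r=7.1797  x^+=1.6032  v^+=-1.1974  a^+=0.2190
step 3: x_pred=0.2225  r=-6.1925  x^+=-2.9109  v^+=-2.4800  a^+=-0.9718
step 4: x_pred=-6.9935  r=8.2535  x^+=-2.8172  v^+=-1.6613  a^+=0.6153
step 5: x_pred=-4.4656  r=8.1056  x^+=-0.3642  v^+=1.1990  a^+=2.1740
step 6: x_pred=3.0718  r=-4.0318  x^+=1.0317  v^+=3.0251  a^+=1.3987
step 7: x_pred=6.1947  r=-5.8947  x^+=3.2120  v^+=3.3634  a^+=0.2651
step 8: x_pred=7.8455  r=-6.8455  x^+=4.3817  v^+=1.9758  a^+=-1.0512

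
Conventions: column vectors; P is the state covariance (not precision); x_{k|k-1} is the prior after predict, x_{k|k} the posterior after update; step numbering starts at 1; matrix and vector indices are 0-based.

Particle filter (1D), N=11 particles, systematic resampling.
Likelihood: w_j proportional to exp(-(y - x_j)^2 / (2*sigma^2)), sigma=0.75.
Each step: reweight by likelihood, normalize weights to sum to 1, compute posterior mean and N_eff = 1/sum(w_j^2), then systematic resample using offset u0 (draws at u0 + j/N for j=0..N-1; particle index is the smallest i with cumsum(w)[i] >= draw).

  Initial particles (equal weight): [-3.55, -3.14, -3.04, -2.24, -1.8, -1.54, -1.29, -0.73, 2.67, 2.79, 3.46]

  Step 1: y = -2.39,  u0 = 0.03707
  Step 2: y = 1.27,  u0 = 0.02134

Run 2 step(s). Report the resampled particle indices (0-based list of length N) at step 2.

resampled_idx = [7, 8, 9, 9, 10, 10, 10, 10, 10, 10, 10]

step 1: w=[0.0709, 0.1423, 0.1611, 0.2299, 0.1721, 0.1234, 0.0800, 0.0203, 0.0000, 0.0000, 0.0000]  mean=-2.3211  Neff=6.4204  idx=[0, 1, 2, 2, 3, 3, 3, 4, 4, 5, 6]
step 2: w=[0.0000, 0.0000, 0.0000, 0.0000, 0.0040, 0.0040, 0.0040, 0.0527, 0.0527, 0.2053, 0.6771]  mean=-1.4067  Neff=1.9754  idx=[7, 8, 9, 9, 10, 10, 10, 10, 10, 10, 10]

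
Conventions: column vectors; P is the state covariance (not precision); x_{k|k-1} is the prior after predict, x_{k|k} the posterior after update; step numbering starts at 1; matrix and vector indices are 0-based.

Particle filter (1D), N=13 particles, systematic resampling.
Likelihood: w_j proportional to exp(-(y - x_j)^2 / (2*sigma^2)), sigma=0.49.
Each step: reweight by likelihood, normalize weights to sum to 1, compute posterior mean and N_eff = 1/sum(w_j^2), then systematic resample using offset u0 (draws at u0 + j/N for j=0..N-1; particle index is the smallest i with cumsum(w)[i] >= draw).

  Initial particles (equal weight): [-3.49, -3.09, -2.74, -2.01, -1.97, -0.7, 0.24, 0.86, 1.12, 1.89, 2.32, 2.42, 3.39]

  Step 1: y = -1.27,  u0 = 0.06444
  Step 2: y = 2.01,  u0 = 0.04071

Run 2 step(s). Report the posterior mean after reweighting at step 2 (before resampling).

step 1: w=[0.0000, 0.0008, 0.0092, 0.2643, 0.2980, 0.4203, 0.0072, 0.0001, 0.0000, 0.0000, 0.0000, 0.0000, 0.0000]  mean=-1.4388  Neff=2.9805  idx=[3, 3, 3, 4, 4, 4, 4, 5, 5, 5, 5, 5, 5]
step 2: w=[0.0000, 0.0000, 0.0000, 0.0000, 0.0000, 0.0000, 0.0000, 0.1667, 0.1667, 0.1667, 0.1667, 0.1667, 0.1667]  mean=-0.7000  Neff=6.0000  idx=[7, 7, 8, 8, 9, 9, 10, 10, 10, 11, 11, 12, 12]

post_mean = -0.7000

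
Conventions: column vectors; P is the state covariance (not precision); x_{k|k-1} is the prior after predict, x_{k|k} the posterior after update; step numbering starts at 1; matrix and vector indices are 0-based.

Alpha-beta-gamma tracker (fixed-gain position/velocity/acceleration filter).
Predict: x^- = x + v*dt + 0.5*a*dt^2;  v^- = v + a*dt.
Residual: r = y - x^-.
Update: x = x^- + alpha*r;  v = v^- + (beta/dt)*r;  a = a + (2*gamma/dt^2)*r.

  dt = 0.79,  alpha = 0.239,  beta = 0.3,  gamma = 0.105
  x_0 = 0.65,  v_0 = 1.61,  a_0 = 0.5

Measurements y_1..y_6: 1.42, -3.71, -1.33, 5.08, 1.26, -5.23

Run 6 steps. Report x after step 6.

step 1: x_pred=2.0779  r=-0.6579  x^+=1.9207  v^+=1.7552  a^+=0.2786
step 2: x_pred=3.3942  r=-7.1042  x^+=1.6963  v^+=-0.7225  a^+=-2.1118
step 3: x_pred=0.4665  r=-1.7965  x^+=0.0371  v^+=-3.0731  a^+=-2.7163
step 4: x_pred=-3.2382  r=8.3182  x^+=-1.2502  v^+=-2.0602  a^+=0.0826
step 5: x_pred=-2.8519  r=4.1119  x^+=-1.8692  v^+=-0.4334  a^+=1.4662
step 6: x_pred=-1.7540  r=-3.4760  x^+=-2.5848  v^+=-0.5951  a^+=0.2966

x_post = -2.5848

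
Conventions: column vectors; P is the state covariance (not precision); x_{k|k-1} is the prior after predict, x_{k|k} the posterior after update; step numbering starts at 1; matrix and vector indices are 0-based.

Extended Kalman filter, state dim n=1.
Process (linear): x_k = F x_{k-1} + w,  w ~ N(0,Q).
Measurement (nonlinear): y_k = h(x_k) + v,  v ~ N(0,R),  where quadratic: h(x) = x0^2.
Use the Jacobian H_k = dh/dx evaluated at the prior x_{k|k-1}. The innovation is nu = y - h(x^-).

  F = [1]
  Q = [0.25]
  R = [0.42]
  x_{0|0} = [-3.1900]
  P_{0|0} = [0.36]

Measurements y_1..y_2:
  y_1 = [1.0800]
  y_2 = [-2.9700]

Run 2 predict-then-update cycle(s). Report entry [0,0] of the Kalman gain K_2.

K[0,0] = -0.2483

step 1: x^-=[-3.1900]  P^-=[0.6100]  H_jac=[-6.3800]  S=[25.2497]  K=[-0.1541]  nu=[-9.0961]  x^+=[-1.7880]  P^+=[0.0101]
step 2: x^-=[-1.7880]  P^-=[0.2601]  H_jac=[-3.5760]  S=[3.7467]  K=[-0.2483]  nu=[-6.1669]  x^+=[-0.2568]  P^+=[0.0292]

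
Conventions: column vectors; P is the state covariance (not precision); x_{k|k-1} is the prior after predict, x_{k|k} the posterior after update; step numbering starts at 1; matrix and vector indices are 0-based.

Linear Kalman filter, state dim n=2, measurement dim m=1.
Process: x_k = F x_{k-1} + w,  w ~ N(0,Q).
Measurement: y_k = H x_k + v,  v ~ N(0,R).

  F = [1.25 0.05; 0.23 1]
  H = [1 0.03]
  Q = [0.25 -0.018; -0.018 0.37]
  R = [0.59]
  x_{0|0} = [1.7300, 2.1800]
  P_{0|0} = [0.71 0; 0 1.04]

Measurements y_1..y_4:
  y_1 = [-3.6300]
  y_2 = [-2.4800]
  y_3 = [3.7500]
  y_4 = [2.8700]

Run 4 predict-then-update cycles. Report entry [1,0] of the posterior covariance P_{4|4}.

P_post[1,0] = 0.0708

step 1: x^-=[2.2715, 2.5779]  P^-=[1.3620 0.2381; 0.2381 1.4476]  S=[1.9676]  K=[0.6958; 0.1431]  nu=[-5.9788]  x^+=[-1.8888, 1.7223]  P^+=[0.4093 0.0422; 0.0422 1.4073]
step 2: x^-=[-2.2749, 1.2879]  P^-=[0.8983 0.2233; 0.2233 1.8183]  S=[1.5033]  K=[0.6020; 0.1848]  nu=[-0.2437]  x^+=[-2.4216, 1.2429]  P^+=[0.3535 0.0560; 0.0560 1.7670]
step 3: x^-=[-2.9649, 0.6859]  P^-=[0.8138 0.2427; 0.2427 2.1815]  S=[1.4203]  K=[0.5781; 0.2169]  nu=[6.6943]  x^+=[0.9050, 2.1381]  P^+=[0.3391 0.0646; 0.0646 2.1146]
step 4: x^-=[1.2381, 2.3462]  P^-=[0.7932 0.2667; 0.2667 2.5323]  S=[1.4015]  K=[0.5717; 0.2445]  nu=[1.5615]  x^+=[2.1308, 2.7280]  P^+=[0.3352 0.0708; 0.0708 2.4485]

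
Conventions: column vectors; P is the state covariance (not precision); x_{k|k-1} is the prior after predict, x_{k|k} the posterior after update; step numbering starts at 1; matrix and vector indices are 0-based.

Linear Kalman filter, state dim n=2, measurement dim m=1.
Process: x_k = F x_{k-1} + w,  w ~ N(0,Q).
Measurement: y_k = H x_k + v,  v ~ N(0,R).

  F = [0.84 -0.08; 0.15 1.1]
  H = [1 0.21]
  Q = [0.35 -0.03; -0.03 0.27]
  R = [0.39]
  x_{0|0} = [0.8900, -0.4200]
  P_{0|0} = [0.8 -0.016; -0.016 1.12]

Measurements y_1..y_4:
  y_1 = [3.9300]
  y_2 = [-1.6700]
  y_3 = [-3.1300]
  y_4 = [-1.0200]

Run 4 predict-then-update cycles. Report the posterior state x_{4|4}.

step 1: x^-=[0.7812, -0.3285]  P^-=[0.9238 -0.0424; -0.0424 1.6379]  S=[1.3682]  K=[0.6687; 0.2204]  nu=[3.2178]  x^+=[2.9328, 0.3808]  P^+=[0.3120 -0.2440; -0.2440 1.5714]
step 2: x^-=[2.4331, 0.8588]  P^-=[0.6130 -0.3515; -0.3515 2.0979]  S=[0.9479]  K=[0.5688; 0.0939]  nu=[-4.2835]  x^+=[-0.0035, 0.4565]  P^+=[0.3063 -0.4022; -0.4022 2.0896]
step 3: x^-=[-0.0394, 0.5016]  P^-=[0.6336 -0.5421; -0.5421 2.6725]  S=[0.9137]  K=[0.5688; 0.0210]  nu=[-3.1959]  x^+=[-1.8572, 0.4346]  P^+=[0.3379 -0.5530; -0.5530 2.6721]
step 4: x^-=[-1.5948, 0.1994]  P^-=[0.6799 -0.7269; -0.7269 3.3284]  S=[0.9114]  K=[0.5785; -0.0306]  nu=[0.5329]  x^+=[-1.2865, 0.1831]  P^+=[0.3749 -0.7107; -0.7107 3.3276]

x_post = [-1.2865, 0.1831]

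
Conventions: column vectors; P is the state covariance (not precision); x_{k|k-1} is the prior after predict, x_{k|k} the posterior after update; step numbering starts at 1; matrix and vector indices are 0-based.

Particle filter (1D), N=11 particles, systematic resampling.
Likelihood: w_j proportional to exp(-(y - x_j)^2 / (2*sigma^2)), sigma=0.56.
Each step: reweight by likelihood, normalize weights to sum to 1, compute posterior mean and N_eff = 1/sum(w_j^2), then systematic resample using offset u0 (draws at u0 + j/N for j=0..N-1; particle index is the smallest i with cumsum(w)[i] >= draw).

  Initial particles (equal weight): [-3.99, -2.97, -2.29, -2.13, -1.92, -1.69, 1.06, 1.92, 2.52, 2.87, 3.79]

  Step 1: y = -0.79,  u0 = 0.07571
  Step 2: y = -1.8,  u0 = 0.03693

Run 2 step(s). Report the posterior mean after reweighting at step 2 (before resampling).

step 1: w=[0.0000, 0.0010, 0.0559, 0.1154, 0.2638, 0.5553, 0.0086, 0.0000, 0.0000, 0.0000, 0.0000]  mean=-1.8125  Neff=2.5353  idx=[3, 3, 4, 4, 5, 5, 5, 5, 5, 5, 5]
step 2: w=[0.0800, 0.0800, 0.0931, 0.0931, 0.0934, 0.0934, 0.0934, 0.0934, 0.0934, 0.0934, 0.0934]  mean=-1.8032  Neff=10.9652  idx=[0, 1, 2, 3, 4, 5, 6, 7, 8, 9, 10]

post_mean = -1.8032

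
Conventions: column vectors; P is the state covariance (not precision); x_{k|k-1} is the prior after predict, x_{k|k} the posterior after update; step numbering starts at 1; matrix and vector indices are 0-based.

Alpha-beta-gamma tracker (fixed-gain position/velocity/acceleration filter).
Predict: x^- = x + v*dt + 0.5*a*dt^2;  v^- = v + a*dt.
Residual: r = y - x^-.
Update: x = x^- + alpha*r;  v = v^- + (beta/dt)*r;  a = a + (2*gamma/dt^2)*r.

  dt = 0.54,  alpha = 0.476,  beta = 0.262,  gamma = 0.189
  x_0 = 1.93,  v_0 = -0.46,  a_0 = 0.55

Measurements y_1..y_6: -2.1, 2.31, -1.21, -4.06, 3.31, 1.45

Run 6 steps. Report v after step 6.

v_post = 5.3816

step 1: x_pred=1.7618  r=-3.8618  x^+=-0.0764  v^+=-2.0367  a^+=-4.4560
step 2: x_pred=-1.8259  r=4.1359  x^+=0.1428  v^+=-2.4362  a^+=0.9054
step 3: x_pred=-1.0408  r=-0.1692  x^+=-1.1213  v^+=-2.0295  a^+=0.6860
step 4: x_pred=-2.1172  r=-1.9428  x^+=-3.0420  v^+=-2.6016  a^+=-1.8324
step 5: x_pred=-4.7140  r=8.0240  x^+=-0.8946  v^+=0.3020  a^+=8.5691
step 6: x_pred=0.5179  r=0.9321  x^+=0.9616  v^+=5.3816  a^+=9.7774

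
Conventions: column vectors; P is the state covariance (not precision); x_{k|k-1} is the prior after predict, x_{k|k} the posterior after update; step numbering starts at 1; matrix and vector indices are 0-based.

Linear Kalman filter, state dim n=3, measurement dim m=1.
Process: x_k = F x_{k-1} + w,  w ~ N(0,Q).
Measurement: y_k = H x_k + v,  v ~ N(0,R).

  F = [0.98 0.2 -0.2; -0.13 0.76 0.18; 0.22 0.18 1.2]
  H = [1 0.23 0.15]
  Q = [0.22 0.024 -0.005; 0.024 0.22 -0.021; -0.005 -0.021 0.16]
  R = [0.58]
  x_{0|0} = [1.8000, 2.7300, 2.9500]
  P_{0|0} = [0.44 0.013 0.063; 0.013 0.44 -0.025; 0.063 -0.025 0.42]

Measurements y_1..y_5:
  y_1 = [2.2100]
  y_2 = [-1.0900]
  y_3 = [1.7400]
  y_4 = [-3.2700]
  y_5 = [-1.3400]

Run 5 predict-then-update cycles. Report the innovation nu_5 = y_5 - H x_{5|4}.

innov = [0.5470]

step 1: x^-=[1.7200, 2.3718, 4.4274]  P^-=[0.6594 0.0447 0.0740; 0.0447 0.4828 0.0883; 0.0740 0.0883 0.8238]  S=[1.3323]  K=[0.5110; 0.1268; 0.1635]  nu=[-0.7196]  x^+=[1.3523, 2.2805, 4.3097]  P^+=[0.3115 -0.0416 -0.0373; -0.0416 0.4614 0.0606; -0.0373 0.0606 0.7882]
step 2: x^-=[0.9194, 2.3331, 5.8797]  P^-=[0.5626 -0.0185 -0.1495; -0.0185 0.5439 0.2591; -0.1495 0.2591 1.3282]  S=[1.1658]  K=[0.4597; 0.1248; 0.0938]  nu=[-3.4280]  x^+=[-0.6565, 1.9053, 5.5581]  P^+=[0.3162 -0.0853 -0.1997; -0.0853 0.5257 0.2454; -0.1997 0.2454 1.3180]
step 3: x^-=[-1.3740, 2.5339, 6.8683]  P^-=[0.6227 -0.1141 -0.4291; -0.1141 0.6651 0.5693; -0.4291 0.5693 2.0840]  S=[1.1428]  K=[0.4656; 0.1088; 0.0127]  nu=[1.5009]  x^+=[-0.6752, 2.6971, 6.8873]  P^+=[0.3750 -0.1719 -0.4358; -0.1719 0.6515 0.5677; -0.4358 0.5677 2.0839]
step 4: x^-=[-1.4997, 3.3773, 8.6017]  P^-=[0.7475 -0.2774 -0.8162; -0.2774 0.8799 1.0697; -0.8162 1.0697 3.2015]  S=[1.1474]  K=[0.4892; 0.0744; -0.0784]  nu=[-3.8373]  x^+=[-3.3768, 3.0916, 8.9026]  P^+=[0.4730 -0.3192 -0.7722; -0.3192 0.8735 1.0764; -0.7722 1.0764 3.1945]
step 5: x^-=[-4.4715, 4.3911, 10.4967]  P^-=[0.9284 -0.5291 -1.3632; -0.5291 1.2298 1.8355; -1.3632 1.8355 4.8433]  S=[1.1568]  K=[0.5206; 0.0252; -0.1855]  nu=[0.5470]  x^+=[-4.1867, 4.4048, 10.3953]  P^+=[0.6149 -0.5442 -1.2515; -0.5442 1.2290 1.8409; -1.2515 1.8409 4.8035]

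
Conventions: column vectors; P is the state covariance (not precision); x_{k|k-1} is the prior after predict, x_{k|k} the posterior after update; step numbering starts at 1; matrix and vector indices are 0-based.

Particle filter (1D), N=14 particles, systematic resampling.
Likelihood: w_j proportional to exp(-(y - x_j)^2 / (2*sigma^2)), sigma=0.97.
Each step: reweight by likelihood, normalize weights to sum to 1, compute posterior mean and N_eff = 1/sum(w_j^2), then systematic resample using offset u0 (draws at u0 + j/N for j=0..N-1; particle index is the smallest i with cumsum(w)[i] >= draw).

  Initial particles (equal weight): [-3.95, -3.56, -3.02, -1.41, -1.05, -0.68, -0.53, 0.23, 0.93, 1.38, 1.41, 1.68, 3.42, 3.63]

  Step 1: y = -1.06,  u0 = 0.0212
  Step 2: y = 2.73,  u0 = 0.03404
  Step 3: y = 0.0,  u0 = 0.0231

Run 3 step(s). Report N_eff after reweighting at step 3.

step 1: w=[0.0026, 0.0080, 0.0286, 0.2065, 0.2204, 0.2041, 0.1898, 0.0910, 0.0269, 0.0093, 0.0086, 0.0041, 0.0000, 0.0000]  mean=-0.8093  Neff=5.5861  idx=[2, 3, 3, 3, 4, 4, 4, 5, 5, 5, 6, 6, 7, 7]
step 2: w=[0.0000, 0.0013, 0.0013, 0.0013, 0.0058, 0.0058, 0.0058, 0.0237, 0.0237, 0.0237, 0.0404, 0.0404, 0.4135, 0.4135]  mean=0.0754  Neff=2.8821  idx=[7, 10, 12, 12, 12, 12, 12, 12, 13, 13, 13, 13, 13, 13]
step 3: w=[0.0588, 0.0647, 0.0730, 0.0730, 0.0730, 0.0730, 0.0730, 0.0730, 0.0730, 0.0730, 0.0730, 0.0730, 0.0730, 0.0730]  mean=0.1273  Neff=13.9537  idx=[0, 1, 2, 3, 4, 5, 6, 7, 8, 9, 10, 11, 12, 13]

N_eff = 13.9537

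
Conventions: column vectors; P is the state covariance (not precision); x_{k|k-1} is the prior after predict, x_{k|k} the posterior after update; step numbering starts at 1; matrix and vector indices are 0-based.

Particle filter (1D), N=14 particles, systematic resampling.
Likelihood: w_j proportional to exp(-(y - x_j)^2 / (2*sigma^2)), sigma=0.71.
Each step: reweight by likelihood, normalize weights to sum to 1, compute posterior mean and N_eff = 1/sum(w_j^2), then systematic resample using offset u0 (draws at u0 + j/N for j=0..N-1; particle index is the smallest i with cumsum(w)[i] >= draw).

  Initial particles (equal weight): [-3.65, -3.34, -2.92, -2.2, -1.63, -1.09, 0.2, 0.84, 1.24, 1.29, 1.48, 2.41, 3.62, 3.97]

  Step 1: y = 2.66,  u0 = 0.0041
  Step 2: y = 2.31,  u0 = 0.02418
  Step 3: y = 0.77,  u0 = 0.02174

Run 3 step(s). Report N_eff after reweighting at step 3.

N_eff = 4.4317

step 1: w=[0.0000, 0.0000, 0.0000, 0.0000, 0.0000, 0.0000, 0.0012, 0.0178, 0.0643, 0.0738, 0.1194, 0.4465, 0.1904, 0.0866]  mean=2.4761  Neff=3.7413  idx=[7, 8, 9, 10, 11, 11, 11, 11, 11, 11, 11, 12, 12, 13]
step 2: w=[0.0135, 0.0371, 0.0411, 0.0583, 0.1143, 0.1143, 0.1143, 0.1143, 0.1143, 0.1143, 0.1143, 0.0210, 0.0210, 0.0075]  mean=2.3077  Neff=10.0914  idx=[1, 3, 4, 4, 5, 6, 6, 7, 7, 8, 9, 9, 10, 11]
step 3: w=[0.3695, 0.2790, 0.0319, 0.0319, 0.0319, 0.0319, 0.0319, 0.0319, 0.0319, 0.0319, 0.0319, 0.0319, 0.0319, 0.0001]  mean=1.7183  Neff=4.4317  idx=[0, 0, 0, 0, 0, 1, 1, 1, 1, 2, 4, 6, 9, 11]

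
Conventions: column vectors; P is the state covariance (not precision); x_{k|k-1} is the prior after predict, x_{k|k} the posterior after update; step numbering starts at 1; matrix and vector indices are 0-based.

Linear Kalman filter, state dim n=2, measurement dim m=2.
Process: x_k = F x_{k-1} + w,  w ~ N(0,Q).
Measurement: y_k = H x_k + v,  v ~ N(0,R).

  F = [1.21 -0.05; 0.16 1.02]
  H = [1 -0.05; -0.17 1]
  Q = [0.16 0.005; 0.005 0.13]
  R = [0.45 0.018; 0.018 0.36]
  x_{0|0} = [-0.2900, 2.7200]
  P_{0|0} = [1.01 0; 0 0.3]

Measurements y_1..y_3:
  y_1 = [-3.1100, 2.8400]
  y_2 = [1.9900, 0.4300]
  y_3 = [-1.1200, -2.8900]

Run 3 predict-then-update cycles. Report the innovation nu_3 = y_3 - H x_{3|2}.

step 1: x^-=[-0.4869, 2.7280]  P^-=[1.6395 0.1852; 0.1852 0.4680]  S=[2.0721 -0.0973; -0.0973 0.8124]  K=[0.7858 -0.0210; 0.1039 0.5497]  nu=[-2.4867, 0.0292]  x^+=[-2.4414, 2.4857]  P^+=[0.3566 0.0672; 0.0672 0.2112]
step 2: x^-=[-3.0784, 2.1447]  P^-=[0.6745 0.1457; 0.1457 0.3808]  S=[1.1108 0.0312; 0.0312 0.7108]  K=[0.6001 0.0173; 0.1001 0.4965]  nu=[5.1757, -2.2381]  x^+=[-0.0111, 1.5513]  P^+=[0.2735 0.0635; 0.0635 0.1914]
step 3: x^-=[-0.0910, 1.5805]  P^-=[0.5533 0.1261; 0.1261 0.3568]  S=[0.9916 0.0333; 0.0333 0.6899]  K=[0.5510 0.0199; 0.0930 0.4816]  nu=[-0.9499, -4.4860]  x^+=[-0.7035, -0.6684]  P^+=[0.2513 0.0598; 0.0598 0.1852]

innov = [-0.9499, -4.4860]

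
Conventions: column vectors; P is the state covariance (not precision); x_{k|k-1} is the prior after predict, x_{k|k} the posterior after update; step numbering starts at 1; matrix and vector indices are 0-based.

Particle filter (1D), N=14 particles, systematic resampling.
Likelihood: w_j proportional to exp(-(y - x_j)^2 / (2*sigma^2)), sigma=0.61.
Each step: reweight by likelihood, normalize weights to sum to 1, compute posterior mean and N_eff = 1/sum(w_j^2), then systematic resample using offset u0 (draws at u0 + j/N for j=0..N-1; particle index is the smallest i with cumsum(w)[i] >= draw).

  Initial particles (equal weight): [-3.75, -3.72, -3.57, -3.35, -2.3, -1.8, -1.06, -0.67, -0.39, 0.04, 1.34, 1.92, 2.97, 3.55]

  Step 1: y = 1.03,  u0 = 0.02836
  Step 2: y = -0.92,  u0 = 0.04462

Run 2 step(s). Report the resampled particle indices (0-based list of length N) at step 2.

step 1: w=[0.0000, 0.0000, 0.0000, 0.0000, 0.0000, 0.0000, 0.0018, 0.0130, 0.0419, 0.1687, 0.5533, 0.2172, 0.0040, 0.0001]  mean=1.1506  Neff=2.6059  idx=[8, 9, 9, 10, 10, 10, 10, 10, 10, 10, 10, 11, 11, 11]
step 2: w=[0.5383, 0.2276, 0.2276, 0.0008, 0.0008, 0.0008, 0.0008, 0.0008, 0.0008, 0.0008, 0.0008, 0.0000, 0.0000, 0.0000]  mean=-0.1828  Neff=2.5426  idx=[0, 0, 0, 0, 0, 0, 0, 1, 1, 1, 1, 2, 2, 2]

resampled_idx = [0, 0, 0, 0, 0, 0, 0, 1, 1, 1, 1, 2, 2, 2]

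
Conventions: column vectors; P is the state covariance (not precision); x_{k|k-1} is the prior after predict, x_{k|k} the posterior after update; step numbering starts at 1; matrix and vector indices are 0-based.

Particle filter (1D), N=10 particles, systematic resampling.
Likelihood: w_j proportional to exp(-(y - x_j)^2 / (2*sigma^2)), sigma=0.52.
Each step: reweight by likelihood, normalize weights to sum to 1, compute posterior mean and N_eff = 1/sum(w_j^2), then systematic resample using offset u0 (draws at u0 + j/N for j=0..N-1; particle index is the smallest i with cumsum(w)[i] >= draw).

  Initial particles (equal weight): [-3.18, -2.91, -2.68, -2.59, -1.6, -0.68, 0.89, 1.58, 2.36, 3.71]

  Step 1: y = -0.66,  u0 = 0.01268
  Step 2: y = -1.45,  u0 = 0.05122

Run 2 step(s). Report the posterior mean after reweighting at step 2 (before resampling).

post_mean = -1.0644

step 1: w=[0.0000, 0.0001, 0.0004, 0.0008, 0.1616, 0.8272, 0.0097, 0.0001, 0.0000, 0.0000]  mean=-0.8158  Neff=1.4074  idx=[4, 4, 5, 5, 5, 5, 5, 5, 5, 5]
step 2: w=[0.2089, 0.2089, 0.0728, 0.0728, 0.0728, 0.0728, 0.0728, 0.0728, 0.0728, 0.0728]  mean=-1.0644  Neff=7.7122  idx=[0, 0, 1, 1, 2, 3, 5, 6, 7, 9]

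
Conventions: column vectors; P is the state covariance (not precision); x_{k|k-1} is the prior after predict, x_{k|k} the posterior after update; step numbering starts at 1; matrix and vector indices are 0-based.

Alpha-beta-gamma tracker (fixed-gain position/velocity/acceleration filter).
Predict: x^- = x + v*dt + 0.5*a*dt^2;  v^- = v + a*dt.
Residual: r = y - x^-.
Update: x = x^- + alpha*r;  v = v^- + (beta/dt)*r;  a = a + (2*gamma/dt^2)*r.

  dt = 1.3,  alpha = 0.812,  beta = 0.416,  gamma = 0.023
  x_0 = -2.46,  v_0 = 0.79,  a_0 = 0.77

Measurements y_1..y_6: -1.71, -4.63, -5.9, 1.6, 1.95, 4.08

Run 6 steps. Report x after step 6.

step 1: x_pred=-0.7823  r=-0.9277  x^+=-1.5356  v^+=1.4942  a^+=0.7448
step 2: x_pred=1.0361  r=-5.6661  x^+=-3.5648  v^+=0.6492  a^+=0.5905
step 3: x_pred=-2.2219  r=-3.6781  x^+=-5.2085  v^+=0.2398  a^+=0.4904
step 4: x_pred=-4.4823  r=6.0823  x^+=0.4565  v^+=2.8237  a^+=0.6560
step 5: x_pred=4.6817  r=-2.7317  x^+=2.4636  v^+=2.8023  a^+=0.5816
step 6: x_pred=6.5981  r=-2.5181  x^+=4.5534  v^+=2.7527  a^+=0.5131

x_post = 4.5534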